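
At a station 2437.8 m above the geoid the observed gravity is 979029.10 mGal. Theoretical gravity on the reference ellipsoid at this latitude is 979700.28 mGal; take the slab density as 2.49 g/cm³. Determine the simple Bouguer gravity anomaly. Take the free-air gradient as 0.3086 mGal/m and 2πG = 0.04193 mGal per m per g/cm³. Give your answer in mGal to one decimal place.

-173.4

Free-air correction = 0.3086 × 2437.8 = 752.31 mGal
Free-air anomaly = 979029.10 − 979700.28 + (752.31) = 81.13 mGal
Bouguer slab correction = 0.04193 × 2.49 × 2437.8 = 254.52 mGal
Simple Bouguer anomaly = 81.13 − (254.52) = -173.39 mGal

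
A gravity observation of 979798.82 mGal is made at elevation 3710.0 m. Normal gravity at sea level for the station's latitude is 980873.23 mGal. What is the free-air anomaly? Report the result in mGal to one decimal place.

Free-air correction = 0.3086 × 3710.0 = 1144.91 mGal
Free-air anomaly = 979798.82 − 980873.23 + (1144.91) = 70.50 mGal

70.5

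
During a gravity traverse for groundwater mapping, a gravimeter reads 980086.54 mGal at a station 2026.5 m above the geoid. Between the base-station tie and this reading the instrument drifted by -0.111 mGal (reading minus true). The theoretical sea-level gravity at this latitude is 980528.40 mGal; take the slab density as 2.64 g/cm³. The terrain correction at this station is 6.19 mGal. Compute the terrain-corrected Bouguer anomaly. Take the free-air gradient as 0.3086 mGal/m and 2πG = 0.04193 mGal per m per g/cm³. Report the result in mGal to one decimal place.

Drift-corrected reading = 980086.54 − (-0.111) = 980086.651 mGal
Free-air correction = 0.3086 × 2026.5 = 625.38 mGal
Free-air anomaly = 980086.651 − 980528.40 + (625.38) = 183.631 mGal
Bouguer slab correction = 0.04193 × 2.64 × 2026.5 = 224.32 mGal
Simple Bouguer anomaly = 183.631 − (224.32) = -40.689 mGal
Complete Bouguer anomaly = -40.689 + 6.19 = -34.499 mGal

-34.5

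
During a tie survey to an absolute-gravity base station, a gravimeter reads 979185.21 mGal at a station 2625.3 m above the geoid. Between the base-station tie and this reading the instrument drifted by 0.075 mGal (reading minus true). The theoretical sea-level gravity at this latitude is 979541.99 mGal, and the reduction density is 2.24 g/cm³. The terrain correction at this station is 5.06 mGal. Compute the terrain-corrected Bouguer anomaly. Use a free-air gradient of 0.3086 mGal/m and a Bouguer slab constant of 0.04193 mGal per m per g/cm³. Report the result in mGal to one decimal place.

Drift-corrected reading = 979185.21 − (0.075) = 979185.135 mGal
Free-air correction = 0.3086 × 2625.3 = 810.17 mGal
Free-air anomaly = 979185.135 − 979541.99 + (810.17) = 453.315 mGal
Bouguer slab correction = 0.04193 × 2.24 × 2625.3 = 246.58 mGal
Simple Bouguer anomaly = 453.315 − (246.58) = 206.735 mGal
Complete Bouguer anomaly = 206.735 + 5.06 = 211.795 mGal

211.8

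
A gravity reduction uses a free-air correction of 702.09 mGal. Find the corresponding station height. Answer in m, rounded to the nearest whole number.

2275

h = 702.09 / 0.3086 = 2275.08 m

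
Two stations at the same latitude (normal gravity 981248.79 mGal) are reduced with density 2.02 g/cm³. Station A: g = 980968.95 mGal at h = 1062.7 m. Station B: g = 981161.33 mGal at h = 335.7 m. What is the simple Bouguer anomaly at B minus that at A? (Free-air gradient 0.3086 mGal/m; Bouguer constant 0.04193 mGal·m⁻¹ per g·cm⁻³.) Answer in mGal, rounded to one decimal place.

29.6

Δg_SB(A) = 980968.95 − 981248.79 + 0.3086×1062.7 − 0.04193×2.02×1062.7 = -41.90 mGal
Δg_SB(B) = 981161.33 − 981248.79 + 0.3086×335.7 − 0.04193×2.02×335.7 = -12.30 mGal
Difference = -12.30 − (-41.90) = 29.60 mGal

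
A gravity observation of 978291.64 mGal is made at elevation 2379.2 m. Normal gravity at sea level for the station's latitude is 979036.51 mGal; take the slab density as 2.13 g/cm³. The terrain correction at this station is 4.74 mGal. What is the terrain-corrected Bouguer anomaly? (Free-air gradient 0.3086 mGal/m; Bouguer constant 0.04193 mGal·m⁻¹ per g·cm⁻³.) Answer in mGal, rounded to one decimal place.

Free-air correction = 0.3086 × 2379.2 = 734.22 mGal
Free-air anomaly = 978291.64 − 979036.51 + (734.22) = -10.65 mGal
Bouguer slab correction = 0.04193 × 2.13 × 2379.2 = 212.49 mGal
Simple Bouguer anomaly = -10.65 − (212.49) = -223.14 mGal
Complete Bouguer anomaly = -223.14 + 4.74 = -218.40 mGal

-218.4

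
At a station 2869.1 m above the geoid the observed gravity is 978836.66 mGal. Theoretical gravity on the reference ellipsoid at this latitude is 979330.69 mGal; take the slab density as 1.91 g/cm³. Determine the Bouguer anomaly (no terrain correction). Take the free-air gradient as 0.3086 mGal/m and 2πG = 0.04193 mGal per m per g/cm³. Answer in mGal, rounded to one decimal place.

Free-air correction = 0.3086 × 2869.1 = 885.40 mGal
Free-air anomaly = 978836.66 − 979330.69 + (885.40) = 391.37 mGal
Bouguer slab correction = 0.04193 × 1.91 × 2869.1 = 229.78 mGal
Simple Bouguer anomaly = 391.37 − (229.78) = 161.59 mGal

161.6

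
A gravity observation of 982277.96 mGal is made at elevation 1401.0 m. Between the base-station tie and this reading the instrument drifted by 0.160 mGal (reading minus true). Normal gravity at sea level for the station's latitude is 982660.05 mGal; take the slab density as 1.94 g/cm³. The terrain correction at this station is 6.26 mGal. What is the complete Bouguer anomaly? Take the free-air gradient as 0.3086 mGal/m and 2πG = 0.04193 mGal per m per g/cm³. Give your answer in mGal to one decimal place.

Drift-corrected reading = 982277.96 − (0.160) = 982277.800 mGal
Free-air correction = 0.3086 × 1401.0 = 432.35 mGal
Free-air anomaly = 982277.800 − 982660.05 + (432.35) = 50.100 mGal
Bouguer slab correction = 0.04193 × 1.94 × 1401.0 = 113.96 mGal
Simple Bouguer anomaly = 50.100 − (113.96) = -63.860 mGal
Complete Bouguer anomaly = -63.860 + 6.26 = -57.600 mGal

-57.6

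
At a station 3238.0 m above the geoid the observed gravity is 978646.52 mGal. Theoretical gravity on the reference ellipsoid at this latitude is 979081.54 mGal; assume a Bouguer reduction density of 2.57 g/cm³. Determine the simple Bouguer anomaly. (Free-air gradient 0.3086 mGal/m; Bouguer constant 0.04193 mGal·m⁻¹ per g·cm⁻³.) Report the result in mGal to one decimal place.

215.3

Free-air correction = 0.3086 × 3238.0 = 999.25 mGal
Free-air anomaly = 978646.52 − 979081.54 + (999.25) = 564.23 mGal
Bouguer slab correction = 0.04193 × 2.57 × 3238.0 = 348.93 mGal
Simple Bouguer anomaly = 564.23 − (348.93) = 215.30 mGal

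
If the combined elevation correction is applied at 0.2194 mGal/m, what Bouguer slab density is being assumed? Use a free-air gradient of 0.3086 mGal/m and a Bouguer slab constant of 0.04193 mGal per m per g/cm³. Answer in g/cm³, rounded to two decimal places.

2.13

0.2194 = 0.3086 − 0.04193 × ρ
ρ = (0.3086 − 0.2194) / 0.04193 = 2.13 g/cm³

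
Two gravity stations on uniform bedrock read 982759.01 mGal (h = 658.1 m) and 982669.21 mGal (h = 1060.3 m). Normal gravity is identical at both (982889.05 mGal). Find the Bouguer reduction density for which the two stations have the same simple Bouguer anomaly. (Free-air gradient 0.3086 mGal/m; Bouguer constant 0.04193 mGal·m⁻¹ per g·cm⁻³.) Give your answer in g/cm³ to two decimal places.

Δg_obs = 982669.21 − 982759.01 = -89.80 mGal over Δh = 1060.3 − 658.1 = 402.2 m
Equal Bouguer anomalies ⇒ Δg_obs + (0.3086 − 0.04193ρ)·Δh = 0
0.3086 − 0.04193ρ = −Δg_obs/Δh = 0.22327
ρ = (0.3086 − 0.22327) / 0.04193 = 2.04 g/cm³

2.04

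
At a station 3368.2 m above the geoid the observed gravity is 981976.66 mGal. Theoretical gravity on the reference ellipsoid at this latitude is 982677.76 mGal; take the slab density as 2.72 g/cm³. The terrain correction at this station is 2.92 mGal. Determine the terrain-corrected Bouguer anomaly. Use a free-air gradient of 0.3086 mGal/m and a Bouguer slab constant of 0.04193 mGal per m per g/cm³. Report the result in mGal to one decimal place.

Free-air correction = 0.3086 × 3368.2 = 1039.43 mGal
Free-air anomaly = 981976.66 − 982677.76 + (1039.43) = 338.33 mGal
Bouguer slab correction = 0.04193 × 2.72 × 3368.2 = 384.14 mGal
Simple Bouguer anomaly = 338.33 − (384.14) = -45.81 mGal
Complete Bouguer anomaly = -45.81 + 2.92 = -42.89 mGal

-42.9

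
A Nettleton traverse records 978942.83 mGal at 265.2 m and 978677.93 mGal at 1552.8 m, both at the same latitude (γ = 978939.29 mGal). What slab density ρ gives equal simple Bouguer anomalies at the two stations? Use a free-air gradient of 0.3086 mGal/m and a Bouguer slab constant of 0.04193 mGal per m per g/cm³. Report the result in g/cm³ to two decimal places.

2.45

Δg_obs = 978677.93 − 978942.83 = -264.90 mGal over Δh = 1552.8 − 265.2 = 1287.6 m
Equal Bouguer anomalies ⇒ Δg_obs + (0.3086 − 0.04193ρ)·Δh = 0
0.3086 − 0.04193ρ = −Δg_obs/Δh = 0.20573
ρ = (0.3086 − 0.20573) / 0.04193 = 2.45 g/cm³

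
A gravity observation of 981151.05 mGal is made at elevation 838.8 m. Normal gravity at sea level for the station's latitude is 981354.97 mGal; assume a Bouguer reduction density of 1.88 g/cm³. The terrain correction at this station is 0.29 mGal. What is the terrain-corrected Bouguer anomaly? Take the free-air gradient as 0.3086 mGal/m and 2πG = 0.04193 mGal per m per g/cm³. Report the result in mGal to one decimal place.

Free-air correction = 0.3086 × 838.8 = 258.85 mGal
Free-air anomaly = 981151.05 − 981354.97 + (258.85) = 54.93 mGal
Bouguer slab correction = 0.04193 × 1.88 × 838.8 = 66.12 mGal
Simple Bouguer anomaly = 54.93 − (66.12) = -11.19 mGal
Complete Bouguer anomaly = -11.19 + 0.29 = -10.90 mGal

-10.9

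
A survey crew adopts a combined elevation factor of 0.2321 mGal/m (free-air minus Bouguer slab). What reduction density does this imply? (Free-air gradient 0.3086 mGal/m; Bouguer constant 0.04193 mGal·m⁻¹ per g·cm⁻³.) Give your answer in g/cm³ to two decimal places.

0.2321 = 0.3086 − 0.04193 × ρ
ρ = (0.3086 − 0.2321) / 0.04193 = 1.82 g/cm³

1.82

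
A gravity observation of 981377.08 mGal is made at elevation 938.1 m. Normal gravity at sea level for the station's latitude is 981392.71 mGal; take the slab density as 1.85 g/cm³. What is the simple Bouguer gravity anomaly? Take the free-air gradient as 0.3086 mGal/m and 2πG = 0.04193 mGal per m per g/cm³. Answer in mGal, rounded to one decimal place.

201.1

Free-air correction = 0.3086 × 938.1 = 289.50 mGal
Free-air anomaly = 981377.08 − 981392.71 + (289.50) = 273.87 mGal
Bouguer slab correction = 0.04193 × 1.85 × 938.1 = 72.77 mGal
Simple Bouguer anomaly = 273.87 − (72.77) = 201.10 mGal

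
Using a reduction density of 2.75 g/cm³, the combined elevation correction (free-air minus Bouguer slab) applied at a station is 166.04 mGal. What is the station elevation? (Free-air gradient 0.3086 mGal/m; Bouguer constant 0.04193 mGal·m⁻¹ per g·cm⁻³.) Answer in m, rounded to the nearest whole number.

Combined gradient = 0.3086 − 0.04193 × 2.75 = 0.1932925 mGal/m
h = 166.04 / 0.1932925 = 859.01 m

859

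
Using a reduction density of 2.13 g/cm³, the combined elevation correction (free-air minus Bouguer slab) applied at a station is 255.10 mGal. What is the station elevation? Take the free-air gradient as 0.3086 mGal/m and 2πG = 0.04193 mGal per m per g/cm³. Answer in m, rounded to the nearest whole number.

1163

Combined gradient = 0.3086 − 0.04193 × 2.13 = 0.2192891 mGal/m
h = 255.10 / 0.2192891 = 1163.30 m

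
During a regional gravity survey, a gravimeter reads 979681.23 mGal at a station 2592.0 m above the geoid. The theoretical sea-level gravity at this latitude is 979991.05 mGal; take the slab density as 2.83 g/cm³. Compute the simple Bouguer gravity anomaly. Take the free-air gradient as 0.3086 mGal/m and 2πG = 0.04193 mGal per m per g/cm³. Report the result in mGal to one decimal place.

182.5

Free-air correction = 0.3086 × 2592.0 = 799.89 mGal
Free-air anomaly = 979681.23 − 979991.05 + (799.89) = 490.07 mGal
Bouguer slab correction = 0.04193 × 2.83 × 2592.0 = 307.57 mGal
Simple Bouguer anomaly = 490.07 − (307.57) = 182.50 mGal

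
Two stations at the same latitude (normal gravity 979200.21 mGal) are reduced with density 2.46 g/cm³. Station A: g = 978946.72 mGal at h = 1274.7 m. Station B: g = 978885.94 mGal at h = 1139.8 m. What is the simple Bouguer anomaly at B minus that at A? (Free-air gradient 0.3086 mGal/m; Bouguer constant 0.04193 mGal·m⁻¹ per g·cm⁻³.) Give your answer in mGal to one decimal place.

Δg_SB(A) = 978946.72 − 979200.21 + 0.3086×1274.7 − 0.04193×2.46×1274.7 = 8.40 mGal
Δg_SB(B) = 978885.94 − 979200.21 + 0.3086×1139.8 − 0.04193×2.46×1139.8 = -80.10 mGal
Difference = -80.10 − (8.40) = -88.50 mGal

-88.5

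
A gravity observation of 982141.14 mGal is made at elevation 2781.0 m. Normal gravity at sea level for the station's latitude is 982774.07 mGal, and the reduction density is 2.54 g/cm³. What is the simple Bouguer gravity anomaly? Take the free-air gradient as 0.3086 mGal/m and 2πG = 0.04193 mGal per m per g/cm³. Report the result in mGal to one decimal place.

Free-air correction = 0.3086 × 2781.0 = 858.22 mGal
Free-air anomaly = 982141.14 − 982774.07 + (858.22) = 225.29 mGal
Bouguer slab correction = 0.04193 × 2.54 × 2781.0 = 296.18 mGal
Simple Bouguer anomaly = 225.29 − (296.18) = -70.89 mGal

-70.9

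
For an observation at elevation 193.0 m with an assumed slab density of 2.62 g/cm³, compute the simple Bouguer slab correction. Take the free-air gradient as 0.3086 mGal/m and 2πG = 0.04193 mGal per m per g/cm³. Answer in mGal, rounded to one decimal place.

21.2

Bouguer slab correction = 0.04193 × 2.62 × 193.0 = 21.2 mGal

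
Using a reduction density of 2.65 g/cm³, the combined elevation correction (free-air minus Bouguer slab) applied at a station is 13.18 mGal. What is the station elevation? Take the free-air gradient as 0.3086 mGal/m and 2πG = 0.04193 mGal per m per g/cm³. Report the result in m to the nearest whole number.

67

Combined gradient = 0.3086 − 0.04193 × 2.65 = 0.1974855 mGal/m
h = 13.18 / 0.1974855 = 66.74 m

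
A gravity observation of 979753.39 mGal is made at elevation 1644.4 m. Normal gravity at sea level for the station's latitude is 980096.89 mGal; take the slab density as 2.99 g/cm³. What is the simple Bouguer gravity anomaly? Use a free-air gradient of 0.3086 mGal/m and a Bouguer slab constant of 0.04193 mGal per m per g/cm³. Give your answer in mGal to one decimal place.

-42.2

Free-air correction = 0.3086 × 1644.4 = 507.46 mGal
Free-air anomaly = 979753.39 − 980096.89 + (507.46) = 163.96 mGal
Bouguer slab correction = 0.04193 × 2.99 × 1644.4 = 206.16 mGal
Simple Bouguer anomaly = 163.96 − (206.16) = -42.20 mGal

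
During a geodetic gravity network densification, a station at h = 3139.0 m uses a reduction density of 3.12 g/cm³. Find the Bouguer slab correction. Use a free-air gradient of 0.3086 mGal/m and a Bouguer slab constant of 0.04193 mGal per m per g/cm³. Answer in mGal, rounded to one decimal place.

410.6

Bouguer slab correction = 0.04193 × 3.12 × 3139.0 = 410.6 mGal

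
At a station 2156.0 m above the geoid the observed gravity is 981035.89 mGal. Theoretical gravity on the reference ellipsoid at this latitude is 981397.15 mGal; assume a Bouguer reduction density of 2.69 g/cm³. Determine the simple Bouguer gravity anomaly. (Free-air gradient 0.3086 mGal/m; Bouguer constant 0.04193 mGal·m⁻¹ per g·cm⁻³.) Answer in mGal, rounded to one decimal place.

Free-air correction = 0.3086 × 2156.0 = 665.34 mGal
Free-air anomaly = 981035.89 − 981397.15 + (665.34) = 304.08 mGal
Bouguer slab correction = 0.04193 × 2.69 × 2156.0 = 243.18 mGal
Simple Bouguer anomaly = 304.08 − (243.18) = 60.90 mGal

60.9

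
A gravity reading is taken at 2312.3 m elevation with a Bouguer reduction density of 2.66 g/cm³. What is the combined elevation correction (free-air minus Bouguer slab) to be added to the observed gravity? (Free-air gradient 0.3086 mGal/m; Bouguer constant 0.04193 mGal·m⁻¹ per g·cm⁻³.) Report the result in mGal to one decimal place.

455.7

Combined gradient = 0.3086 − 0.04193 × 2.66 = 0.1970662 mGal/m
Combined elevation correction = 0.1970662 × 2312.3 = 455.7 mGal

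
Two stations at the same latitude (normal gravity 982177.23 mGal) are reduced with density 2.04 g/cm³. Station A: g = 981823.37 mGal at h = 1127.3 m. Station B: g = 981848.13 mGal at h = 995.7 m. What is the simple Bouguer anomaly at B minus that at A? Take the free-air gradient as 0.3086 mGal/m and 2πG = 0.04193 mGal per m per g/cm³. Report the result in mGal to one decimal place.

Δg_SB(A) = 981823.37 − 982177.23 + 0.3086×1127.3 − 0.04193×2.04×1127.3 = -102.40 mGal
Δg_SB(B) = 981848.13 − 982177.23 + 0.3086×995.7 − 0.04193×2.04×995.7 = -107.00 mGal
Difference = -107.00 − (-102.40) = -4.60 mGal

-4.6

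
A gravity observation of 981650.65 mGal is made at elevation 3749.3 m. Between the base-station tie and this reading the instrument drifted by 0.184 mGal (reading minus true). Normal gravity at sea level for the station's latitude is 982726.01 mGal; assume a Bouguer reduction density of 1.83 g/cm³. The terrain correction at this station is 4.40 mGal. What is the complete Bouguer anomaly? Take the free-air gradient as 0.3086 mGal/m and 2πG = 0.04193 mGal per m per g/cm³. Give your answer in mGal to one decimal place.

-201.8

Drift-corrected reading = 981650.65 − (0.184) = 981650.466 mGal
Free-air correction = 0.3086 × 3749.3 = 1157.03 mGal
Free-air anomaly = 981650.466 − 982726.01 + (1157.03) = 81.486 mGal
Bouguer slab correction = 0.04193 × 1.83 × 3749.3 = 287.69 mGal
Simple Bouguer anomaly = 81.486 − (287.69) = -206.204 mGal
Complete Bouguer anomaly = -206.204 + 4.40 = -201.804 mGal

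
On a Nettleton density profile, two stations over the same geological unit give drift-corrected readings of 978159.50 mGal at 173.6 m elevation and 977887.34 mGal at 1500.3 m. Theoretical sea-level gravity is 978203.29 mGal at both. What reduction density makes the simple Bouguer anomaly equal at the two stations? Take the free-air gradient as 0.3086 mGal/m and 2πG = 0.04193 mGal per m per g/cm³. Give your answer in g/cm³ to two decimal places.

2.47

Δg_obs = 977887.34 − 978159.50 = -272.16 mGal over Δh = 1500.3 − 173.6 = 1326.7 m
Equal Bouguer anomalies ⇒ Δg_obs + (0.3086 − 0.04193ρ)·Δh = 0
0.3086 − 0.04193ρ = −Δg_obs/Δh = 0.20514
ρ = (0.3086 − 0.20514) / 0.04193 = 2.47 g/cm³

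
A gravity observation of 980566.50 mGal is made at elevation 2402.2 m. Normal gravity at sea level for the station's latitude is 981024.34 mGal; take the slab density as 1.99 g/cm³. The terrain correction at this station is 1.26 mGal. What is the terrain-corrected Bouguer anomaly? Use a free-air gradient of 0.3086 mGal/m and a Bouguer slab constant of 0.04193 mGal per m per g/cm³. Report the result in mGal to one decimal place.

84.3

Free-air correction = 0.3086 × 2402.2 = 741.32 mGal
Free-air anomaly = 980566.50 − 981024.34 + (741.32) = 283.48 mGal
Bouguer slab correction = 0.04193 × 1.99 × 2402.2 = 200.44 mGal
Simple Bouguer anomaly = 283.48 − (200.44) = 83.04 mGal
Complete Bouguer anomaly = 83.04 + 1.26 = 84.30 mGal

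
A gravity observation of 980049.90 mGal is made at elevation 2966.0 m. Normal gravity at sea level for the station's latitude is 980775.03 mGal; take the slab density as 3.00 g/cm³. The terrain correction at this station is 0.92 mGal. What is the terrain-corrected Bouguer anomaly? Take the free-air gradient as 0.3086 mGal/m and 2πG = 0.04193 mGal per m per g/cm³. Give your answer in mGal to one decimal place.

-182.0

Free-air correction = 0.3086 × 2966.0 = 915.31 mGal
Free-air anomaly = 980049.90 − 980775.03 + (915.31) = 190.18 mGal
Bouguer slab correction = 0.04193 × 3.00 × 2966.0 = 373.09 mGal
Simple Bouguer anomaly = 190.18 − (373.09) = -182.91 mGal
Complete Bouguer anomaly = -182.91 + 0.92 = -181.99 mGal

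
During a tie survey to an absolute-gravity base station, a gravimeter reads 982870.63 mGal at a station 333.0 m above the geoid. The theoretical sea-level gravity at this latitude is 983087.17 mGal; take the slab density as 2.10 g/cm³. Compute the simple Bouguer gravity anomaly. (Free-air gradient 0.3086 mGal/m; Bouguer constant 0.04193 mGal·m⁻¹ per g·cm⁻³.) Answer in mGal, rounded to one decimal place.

-143.1

Free-air correction = 0.3086 × 333.0 = 102.76 mGal
Free-air anomaly = 982870.63 − 983087.17 + (102.76) = -113.78 mGal
Bouguer slab correction = 0.04193 × 2.10 × 333.0 = 29.32 mGal
Simple Bouguer anomaly = -113.78 − (29.32) = -143.10 mGal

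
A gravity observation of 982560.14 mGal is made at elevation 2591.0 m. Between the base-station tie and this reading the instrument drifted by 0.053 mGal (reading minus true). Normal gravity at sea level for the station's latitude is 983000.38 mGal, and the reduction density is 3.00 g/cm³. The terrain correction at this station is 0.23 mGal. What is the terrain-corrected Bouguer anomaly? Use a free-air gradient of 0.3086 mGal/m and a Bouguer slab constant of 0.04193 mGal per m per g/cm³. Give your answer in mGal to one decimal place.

Drift-corrected reading = 982560.14 − (0.053) = 982560.087 mGal
Free-air correction = 0.3086 × 2591.0 = 799.58 mGal
Free-air anomaly = 982560.087 − 983000.38 + (799.58) = 359.287 mGal
Bouguer slab correction = 0.04193 × 3.00 × 2591.0 = 325.92 mGal
Simple Bouguer anomaly = 359.287 − (325.92) = 33.367 mGal
Complete Bouguer anomaly = 33.367 + 0.23 = 33.597 mGal

33.6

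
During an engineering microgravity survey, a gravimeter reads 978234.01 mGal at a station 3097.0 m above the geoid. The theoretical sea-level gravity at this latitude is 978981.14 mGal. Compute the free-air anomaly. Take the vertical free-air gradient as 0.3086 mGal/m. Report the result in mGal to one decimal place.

208.6

Free-air correction = 0.3086 × 3097.0 = 955.73 mGal
Free-air anomaly = 978234.01 − 978981.14 + (955.73) = 208.60 mGal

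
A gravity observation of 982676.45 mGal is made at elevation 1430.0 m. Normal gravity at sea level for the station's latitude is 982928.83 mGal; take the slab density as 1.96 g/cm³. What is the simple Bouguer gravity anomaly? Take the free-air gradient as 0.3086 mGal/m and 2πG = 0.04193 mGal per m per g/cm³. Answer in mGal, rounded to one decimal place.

Free-air correction = 0.3086 × 1430.0 = 441.30 mGal
Free-air anomaly = 982676.45 − 982928.83 + (441.30) = 188.92 mGal
Bouguer slab correction = 0.04193 × 1.96 × 1430.0 = 117.52 mGal
Simple Bouguer anomaly = 188.92 − (117.52) = 71.40 mGal

71.4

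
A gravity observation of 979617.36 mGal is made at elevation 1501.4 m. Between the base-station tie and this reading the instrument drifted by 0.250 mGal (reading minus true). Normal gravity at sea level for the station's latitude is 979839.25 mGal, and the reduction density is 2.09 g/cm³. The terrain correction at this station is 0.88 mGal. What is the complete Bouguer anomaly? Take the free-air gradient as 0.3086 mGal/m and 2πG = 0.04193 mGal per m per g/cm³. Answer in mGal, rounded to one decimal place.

110.5

Drift-corrected reading = 979617.36 − (0.250) = 979617.110 mGal
Free-air correction = 0.3086 × 1501.4 = 463.33 mGal
Free-air anomaly = 979617.110 − 979839.25 + (463.33) = 241.190 mGal
Bouguer slab correction = 0.04193 × 2.09 × 1501.4 = 131.57 mGal
Simple Bouguer anomaly = 241.190 − (131.57) = 109.620 mGal
Complete Bouguer anomaly = 109.620 + 0.88 = 110.500 mGal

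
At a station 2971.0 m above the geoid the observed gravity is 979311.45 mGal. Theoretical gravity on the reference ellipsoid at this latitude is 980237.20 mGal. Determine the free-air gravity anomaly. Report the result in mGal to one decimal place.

Free-air correction = 0.3086 × 2971.0 = 916.85 mGal
Free-air anomaly = 979311.45 − 980237.20 + (916.85) = -8.90 mGal

-8.9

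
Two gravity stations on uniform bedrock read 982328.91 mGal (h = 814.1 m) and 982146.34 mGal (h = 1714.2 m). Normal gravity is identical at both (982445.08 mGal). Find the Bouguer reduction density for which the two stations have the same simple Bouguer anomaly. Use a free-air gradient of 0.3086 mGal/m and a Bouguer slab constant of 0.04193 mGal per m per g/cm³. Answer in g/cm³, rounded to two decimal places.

Δg_obs = 982146.34 − 982328.91 = -182.57 mGal over Δh = 1714.2 − 814.1 = 900.1 m
Equal Bouguer anomalies ⇒ Δg_obs + (0.3086 − 0.04193ρ)·Δh = 0
0.3086 − 0.04193ρ = −Δg_obs/Δh = 0.20283
ρ = (0.3086 − 0.20283) / 0.04193 = 2.52 g/cm³

2.52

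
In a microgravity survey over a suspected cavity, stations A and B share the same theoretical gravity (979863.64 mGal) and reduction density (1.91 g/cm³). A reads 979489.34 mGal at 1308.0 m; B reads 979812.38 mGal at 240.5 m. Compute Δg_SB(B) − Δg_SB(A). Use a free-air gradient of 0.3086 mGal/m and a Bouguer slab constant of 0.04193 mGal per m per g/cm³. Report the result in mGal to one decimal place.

Δg_SB(A) = 979489.34 − 979863.64 + 0.3086×1308.0 − 0.04193×1.91×1308.0 = -75.40 mGal
Δg_SB(B) = 979812.38 − 979863.64 + 0.3086×240.5 − 0.04193×1.91×240.5 = 3.70 mGal
Difference = 3.70 − (-75.40) = 79.10 mGal

79.1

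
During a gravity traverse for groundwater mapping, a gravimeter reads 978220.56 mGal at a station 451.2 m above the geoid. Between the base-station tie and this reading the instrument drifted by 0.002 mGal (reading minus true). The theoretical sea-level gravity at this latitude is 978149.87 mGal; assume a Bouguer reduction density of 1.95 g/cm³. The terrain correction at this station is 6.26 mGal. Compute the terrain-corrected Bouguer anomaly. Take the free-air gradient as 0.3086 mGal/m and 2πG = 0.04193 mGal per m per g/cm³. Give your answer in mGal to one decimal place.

Drift-corrected reading = 978220.56 − (0.002) = 978220.558 mGal
Free-air correction = 0.3086 × 451.2 = 139.24 mGal
Free-air anomaly = 978220.558 − 978149.87 + (139.24) = 209.928 mGal
Bouguer slab correction = 0.04193 × 1.95 × 451.2 = 36.89 mGal
Simple Bouguer anomaly = 209.928 − (36.89) = 173.038 mGal
Complete Bouguer anomaly = 173.038 + 6.26 = 179.298 mGal

179.3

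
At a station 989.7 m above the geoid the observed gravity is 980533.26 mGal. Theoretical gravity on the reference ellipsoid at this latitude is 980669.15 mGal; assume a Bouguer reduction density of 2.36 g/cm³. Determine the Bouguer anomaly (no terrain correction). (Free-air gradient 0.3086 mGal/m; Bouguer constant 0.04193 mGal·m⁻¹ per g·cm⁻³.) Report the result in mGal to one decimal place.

71.6

Free-air correction = 0.3086 × 989.7 = 305.42 mGal
Free-air anomaly = 980533.26 − 980669.15 + (305.42) = 169.53 mGal
Bouguer slab correction = 0.04193 × 2.36 × 989.7 = 97.94 mGal
Simple Bouguer anomaly = 169.53 − (97.94) = 71.59 mGal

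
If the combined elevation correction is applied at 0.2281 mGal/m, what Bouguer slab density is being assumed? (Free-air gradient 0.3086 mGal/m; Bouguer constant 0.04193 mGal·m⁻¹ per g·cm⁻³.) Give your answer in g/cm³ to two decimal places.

1.92

0.2281 = 0.3086 − 0.04193 × ρ
ρ = (0.3086 − 0.2281) / 0.04193 = 1.92 g/cm³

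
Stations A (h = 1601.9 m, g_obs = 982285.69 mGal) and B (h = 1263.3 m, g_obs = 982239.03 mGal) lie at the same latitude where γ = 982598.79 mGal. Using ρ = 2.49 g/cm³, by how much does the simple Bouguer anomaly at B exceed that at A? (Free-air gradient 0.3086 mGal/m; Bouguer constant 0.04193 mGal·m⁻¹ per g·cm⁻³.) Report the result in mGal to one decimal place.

-115.8

Δg_SB(A) = 982285.69 − 982598.79 + 0.3086×1601.9 − 0.04193×2.49×1601.9 = 14.00 mGal
Δg_SB(B) = 982239.03 − 982598.79 + 0.3086×1263.3 − 0.04193×2.49×1263.3 = -101.80 mGal
Difference = -101.80 − (14.00) = -115.80 mGal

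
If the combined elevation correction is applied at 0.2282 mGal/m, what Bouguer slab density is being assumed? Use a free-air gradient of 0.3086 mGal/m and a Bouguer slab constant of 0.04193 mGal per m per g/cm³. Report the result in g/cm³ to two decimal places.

0.2282 = 0.3086 − 0.04193 × ρ
ρ = (0.3086 − 0.2282) / 0.04193 = 1.92 g/cm³

1.92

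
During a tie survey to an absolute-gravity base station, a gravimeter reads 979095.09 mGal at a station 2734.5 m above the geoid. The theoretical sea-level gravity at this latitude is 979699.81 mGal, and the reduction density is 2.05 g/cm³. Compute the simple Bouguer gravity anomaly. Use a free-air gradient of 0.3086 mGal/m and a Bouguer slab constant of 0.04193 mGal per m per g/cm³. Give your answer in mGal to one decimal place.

4.1

Free-air correction = 0.3086 × 2734.5 = 843.87 mGal
Free-air anomaly = 979095.09 − 979699.81 + (843.87) = 239.15 mGal
Bouguer slab correction = 0.04193 × 2.05 × 2734.5 = 235.05 mGal
Simple Bouguer anomaly = 239.15 − (235.05) = 4.10 mGal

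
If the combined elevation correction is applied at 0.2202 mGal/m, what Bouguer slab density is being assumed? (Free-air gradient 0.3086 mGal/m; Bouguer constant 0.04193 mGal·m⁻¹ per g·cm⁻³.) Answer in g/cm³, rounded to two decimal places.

2.11

0.2202 = 0.3086 − 0.04193 × ρ
ρ = (0.3086 − 0.2202) / 0.04193 = 2.11 g/cm³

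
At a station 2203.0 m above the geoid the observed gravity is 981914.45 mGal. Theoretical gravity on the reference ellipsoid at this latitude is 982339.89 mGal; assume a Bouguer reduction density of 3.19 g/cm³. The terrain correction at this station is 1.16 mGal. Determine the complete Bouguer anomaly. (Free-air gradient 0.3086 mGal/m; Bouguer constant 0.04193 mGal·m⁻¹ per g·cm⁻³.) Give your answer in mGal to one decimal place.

-39.1

Free-air correction = 0.3086 × 2203.0 = 679.85 mGal
Free-air anomaly = 981914.45 − 982339.89 + (679.85) = 254.41 mGal
Bouguer slab correction = 0.04193 × 3.19 × 2203.0 = 294.67 mGal
Simple Bouguer anomaly = 254.41 − (294.67) = -40.26 mGal
Complete Bouguer anomaly = -40.26 + 1.16 = -39.10 mGal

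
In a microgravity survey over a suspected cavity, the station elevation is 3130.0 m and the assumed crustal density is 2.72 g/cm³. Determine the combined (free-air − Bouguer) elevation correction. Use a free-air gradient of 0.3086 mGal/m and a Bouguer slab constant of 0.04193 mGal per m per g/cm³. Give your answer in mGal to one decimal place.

Combined gradient = 0.3086 − 0.04193 × 2.72 = 0.1945504 mGal/m
Combined elevation correction = 0.1945504 × 3130.0 = 608.9 mGal

608.9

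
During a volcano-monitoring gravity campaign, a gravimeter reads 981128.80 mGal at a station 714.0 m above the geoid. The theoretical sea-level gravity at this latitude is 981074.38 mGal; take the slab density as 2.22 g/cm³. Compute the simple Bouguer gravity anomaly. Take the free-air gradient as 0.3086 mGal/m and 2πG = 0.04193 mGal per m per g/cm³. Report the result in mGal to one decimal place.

208.3

Free-air correction = 0.3086 × 714.0 = 220.34 mGal
Free-air anomaly = 981128.80 − 981074.38 + (220.34) = 274.76 mGal
Bouguer slab correction = 0.04193 × 2.22 × 714.0 = 66.46 mGal
Simple Bouguer anomaly = 274.76 − (66.46) = 208.30 mGal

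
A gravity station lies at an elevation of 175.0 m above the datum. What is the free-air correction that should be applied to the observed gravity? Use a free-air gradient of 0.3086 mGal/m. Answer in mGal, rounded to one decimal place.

54.0

Free-air correction = 0.3086 × 175.0 = 54.0 mGal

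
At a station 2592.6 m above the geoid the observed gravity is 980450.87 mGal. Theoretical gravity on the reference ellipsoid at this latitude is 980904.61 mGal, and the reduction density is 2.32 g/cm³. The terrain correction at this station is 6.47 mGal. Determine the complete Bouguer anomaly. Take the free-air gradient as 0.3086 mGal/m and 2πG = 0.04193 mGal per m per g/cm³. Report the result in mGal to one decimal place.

Free-air correction = 0.3086 × 2592.6 = 800.08 mGal
Free-air anomaly = 980450.87 − 980904.61 + (800.08) = 346.34 mGal
Bouguer slab correction = 0.04193 × 2.32 × 2592.6 = 252.20 mGal
Simple Bouguer anomaly = 346.34 − (252.20) = 94.14 mGal
Complete Bouguer anomaly = 94.14 + 6.47 = 100.61 mGal

100.6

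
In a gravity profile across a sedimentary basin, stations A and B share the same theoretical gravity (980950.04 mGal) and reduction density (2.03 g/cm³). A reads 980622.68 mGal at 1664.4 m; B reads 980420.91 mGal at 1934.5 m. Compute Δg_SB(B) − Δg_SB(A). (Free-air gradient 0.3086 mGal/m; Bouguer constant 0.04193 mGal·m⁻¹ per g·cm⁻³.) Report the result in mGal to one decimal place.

-141.4

Δg_SB(A) = 980622.68 − 980950.04 + 0.3086×1664.4 − 0.04193×2.03×1664.4 = 44.60 mGal
Δg_SB(B) = 980420.91 − 980950.04 + 0.3086×1934.5 − 0.04193×2.03×1934.5 = -96.80 mGal
Difference = -96.80 − (44.60) = -141.40 mGal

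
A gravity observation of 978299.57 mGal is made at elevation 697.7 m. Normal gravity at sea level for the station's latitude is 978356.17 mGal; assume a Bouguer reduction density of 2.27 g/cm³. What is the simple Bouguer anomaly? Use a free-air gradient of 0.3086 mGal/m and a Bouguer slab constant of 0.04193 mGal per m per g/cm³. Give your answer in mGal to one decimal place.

92.3

Free-air correction = 0.3086 × 697.7 = 215.31 mGal
Free-air anomaly = 978299.57 − 978356.17 + (215.31) = 158.71 mGal
Bouguer slab correction = 0.04193 × 2.27 × 697.7 = 66.41 mGal
Simple Bouguer anomaly = 158.71 − (66.41) = 92.30 mGal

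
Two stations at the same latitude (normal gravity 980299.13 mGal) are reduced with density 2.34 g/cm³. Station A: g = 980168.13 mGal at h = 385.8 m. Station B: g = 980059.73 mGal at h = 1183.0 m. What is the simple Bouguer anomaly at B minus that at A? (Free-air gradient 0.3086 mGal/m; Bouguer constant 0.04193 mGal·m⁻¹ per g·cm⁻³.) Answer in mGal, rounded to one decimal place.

59.4

Δg_SB(A) = 980168.13 − 980299.13 + 0.3086×385.8 − 0.04193×2.34×385.8 = -49.80 mGal
Δg_SB(B) = 980059.73 − 980299.13 + 0.3086×1183.0 − 0.04193×2.34×1183.0 = 9.60 mGal
Difference = 9.60 − (-49.80) = 59.40 mGal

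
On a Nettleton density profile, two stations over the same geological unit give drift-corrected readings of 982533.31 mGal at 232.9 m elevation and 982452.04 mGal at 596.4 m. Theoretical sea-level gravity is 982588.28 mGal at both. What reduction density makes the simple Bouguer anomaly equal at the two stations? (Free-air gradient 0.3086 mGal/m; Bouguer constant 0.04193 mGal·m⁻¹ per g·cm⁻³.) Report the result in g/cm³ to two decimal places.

2.03

Δg_obs = 982452.04 − 982533.31 = -81.27 mGal over Δh = 596.4 − 232.9 = 363.5 m
Equal Bouguer anomalies ⇒ Δg_obs + (0.3086 − 0.04193ρ)·Δh = 0
0.3086 − 0.04193ρ = −Δg_obs/Δh = 0.22358
ρ = (0.3086 − 0.22358) / 0.04193 = 2.03 g/cm³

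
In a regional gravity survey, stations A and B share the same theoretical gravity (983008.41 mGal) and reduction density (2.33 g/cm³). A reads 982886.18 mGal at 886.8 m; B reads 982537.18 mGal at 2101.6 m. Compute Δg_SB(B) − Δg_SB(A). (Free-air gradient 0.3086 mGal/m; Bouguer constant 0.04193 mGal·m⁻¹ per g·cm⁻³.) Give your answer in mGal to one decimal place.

-92.8

Δg_SB(A) = 982886.18 − 983008.41 + 0.3086×886.8 − 0.04193×2.33×886.8 = 64.80 mGal
Δg_SB(B) = 982537.18 − 983008.41 + 0.3086×2101.6 − 0.04193×2.33×2101.6 = -28.00 mGal
Difference = -28.00 − (64.80) = -92.80 mGal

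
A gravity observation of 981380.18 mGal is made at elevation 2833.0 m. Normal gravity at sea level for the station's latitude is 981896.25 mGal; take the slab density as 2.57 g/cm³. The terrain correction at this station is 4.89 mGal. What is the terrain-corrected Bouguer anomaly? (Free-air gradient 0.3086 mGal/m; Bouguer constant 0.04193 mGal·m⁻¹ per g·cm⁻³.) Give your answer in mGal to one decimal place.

57.8

Free-air correction = 0.3086 × 2833.0 = 874.26 mGal
Free-air anomaly = 981380.18 − 981896.25 + (874.26) = 358.19 mGal
Bouguer slab correction = 0.04193 × 2.57 × 2833.0 = 305.28 mGal
Simple Bouguer anomaly = 358.19 − (305.28) = 52.91 mGal
Complete Bouguer anomaly = 52.91 + 4.89 = 57.80 mGal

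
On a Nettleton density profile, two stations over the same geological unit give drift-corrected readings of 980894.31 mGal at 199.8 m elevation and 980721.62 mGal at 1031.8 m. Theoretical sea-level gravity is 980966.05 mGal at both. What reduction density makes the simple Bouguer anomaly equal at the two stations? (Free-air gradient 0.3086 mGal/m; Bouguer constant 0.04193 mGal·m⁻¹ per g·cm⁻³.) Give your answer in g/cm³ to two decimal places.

2.41

Δg_obs = 980721.62 − 980894.31 = -172.69 mGal over Δh = 1031.8 − 199.8 = 832.0 m
Equal Bouguer anomalies ⇒ Δg_obs + (0.3086 − 0.04193ρ)·Δh = 0
0.3086 − 0.04193ρ = −Δg_obs/Δh = 0.20756
ρ = (0.3086 − 0.20756) / 0.04193 = 2.41 g/cm³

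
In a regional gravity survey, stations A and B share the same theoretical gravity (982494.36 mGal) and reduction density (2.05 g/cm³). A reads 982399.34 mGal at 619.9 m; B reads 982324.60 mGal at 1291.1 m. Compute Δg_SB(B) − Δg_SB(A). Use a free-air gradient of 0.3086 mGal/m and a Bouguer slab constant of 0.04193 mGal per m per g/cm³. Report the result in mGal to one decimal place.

Δg_SB(A) = 982399.34 − 982494.36 + 0.3086×619.9 − 0.04193×2.05×619.9 = 43.00 mGal
Δg_SB(B) = 982324.60 − 982494.36 + 0.3086×1291.1 − 0.04193×2.05×1291.1 = 117.70 mGal
Difference = 117.70 − (43.00) = 74.70 mGal

74.7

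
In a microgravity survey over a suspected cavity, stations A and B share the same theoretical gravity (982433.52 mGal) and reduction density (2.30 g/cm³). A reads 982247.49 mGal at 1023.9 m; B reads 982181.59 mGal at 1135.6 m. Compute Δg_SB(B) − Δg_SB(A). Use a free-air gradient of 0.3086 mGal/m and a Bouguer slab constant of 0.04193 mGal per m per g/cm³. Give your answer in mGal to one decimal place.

Δg_SB(A) = 982247.49 − 982433.52 + 0.3086×1023.9 − 0.04193×2.30×1023.9 = 31.20 mGal
Δg_SB(B) = 982181.59 − 982433.52 + 0.3086×1135.6 − 0.04193×2.30×1135.6 = -11.00 mGal
Difference = -11.00 − (31.20) = -42.20 mGal

-42.2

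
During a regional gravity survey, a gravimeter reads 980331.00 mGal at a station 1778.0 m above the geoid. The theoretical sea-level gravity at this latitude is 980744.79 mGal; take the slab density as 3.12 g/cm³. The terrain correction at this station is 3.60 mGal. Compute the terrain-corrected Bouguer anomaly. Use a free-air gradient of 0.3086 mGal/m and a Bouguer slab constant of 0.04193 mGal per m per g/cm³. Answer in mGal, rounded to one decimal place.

-94.1

Free-air correction = 0.3086 × 1778.0 = 548.69 mGal
Free-air anomaly = 980331.00 − 980744.79 + (548.69) = 134.90 mGal
Bouguer slab correction = 0.04193 × 3.12 × 1778.0 = 232.60 mGal
Simple Bouguer anomaly = 134.90 − (232.60) = -97.70 mGal
Complete Bouguer anomaly = -97.70 + 3.60 = -94.10 mGal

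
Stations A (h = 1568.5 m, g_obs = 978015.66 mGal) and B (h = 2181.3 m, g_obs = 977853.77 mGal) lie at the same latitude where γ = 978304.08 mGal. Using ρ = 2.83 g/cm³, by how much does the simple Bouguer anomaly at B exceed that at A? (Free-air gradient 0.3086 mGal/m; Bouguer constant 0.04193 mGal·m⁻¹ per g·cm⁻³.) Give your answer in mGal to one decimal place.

-45.5

Δg_SB(A) = 978015.66 − 978304.08 + 0.3086×1568.5 − 0.04193×2.83×1568.5 = 9.50 mGal
Δg_SB(B) = 977853.77 − 978304.08 + 0.3086×2181.3 − 0.04193×2.83×2181.3 = -36.00 mGal
Difference = -36.00 − (9.50) = -45.50 mGal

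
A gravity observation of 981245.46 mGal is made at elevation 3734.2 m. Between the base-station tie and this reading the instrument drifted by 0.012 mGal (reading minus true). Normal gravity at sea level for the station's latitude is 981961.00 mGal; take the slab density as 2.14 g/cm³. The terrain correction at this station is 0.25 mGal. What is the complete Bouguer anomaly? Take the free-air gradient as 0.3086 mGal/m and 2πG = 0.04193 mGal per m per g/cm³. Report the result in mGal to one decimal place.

102.0

Drift-corrected reading = 981245.46 − (0.012) = 981245.448 mGal
Free-air correction = 0.3086 × 3734.2 = 1152.37 mGal
Free-air anomaly = 981245.448 − 981961.00 + (1152.37) = 436.818 mGal
Bouguer slab correction = 0.04193 × 2.14 × 3734.2 = 335.07 mGal
Simple Bouguer anomaly = 436.818 − (335.07) = 101.748 mGal
Complete Bouguer anomaly = 101.748 + 0.25 = 101.998 mGal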